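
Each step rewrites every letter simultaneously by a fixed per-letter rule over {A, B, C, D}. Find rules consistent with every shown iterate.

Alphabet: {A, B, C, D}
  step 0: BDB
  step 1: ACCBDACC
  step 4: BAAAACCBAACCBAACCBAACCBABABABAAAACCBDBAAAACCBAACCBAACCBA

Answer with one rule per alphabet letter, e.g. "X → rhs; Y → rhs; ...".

A->BA, B->ACC, C->A, D->BD

  step 0 ⇒ step 1: BDB ⇒ ACC·BD·ACC
    B ↦ ACC
    D ↦ BD
    A ↦ BA  (constrained at step 1)
    C ↦ A  (constrained at step 1)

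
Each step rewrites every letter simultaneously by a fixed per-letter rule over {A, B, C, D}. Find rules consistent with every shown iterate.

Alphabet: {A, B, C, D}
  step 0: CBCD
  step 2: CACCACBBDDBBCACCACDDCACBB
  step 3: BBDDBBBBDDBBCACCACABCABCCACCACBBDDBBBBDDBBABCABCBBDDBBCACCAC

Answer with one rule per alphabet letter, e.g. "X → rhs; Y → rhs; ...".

  step 2 ⇒ step 3: CACCACBBDDBBCACCACDDCACBB ⇒ BB·DD·BB·BB·DD·BB·CAC·CAC·ABC·ABC·CAC·CAC·BB·DD·BB·BB·DD·BB·ABC·ABC·BB·DD·BB·CAC·CAC
    A ↦ DD
    B ↦ CAC
    C ↦ BB
    D ↦ ABC

A->DD, B->CAC, C->BB, D->ABC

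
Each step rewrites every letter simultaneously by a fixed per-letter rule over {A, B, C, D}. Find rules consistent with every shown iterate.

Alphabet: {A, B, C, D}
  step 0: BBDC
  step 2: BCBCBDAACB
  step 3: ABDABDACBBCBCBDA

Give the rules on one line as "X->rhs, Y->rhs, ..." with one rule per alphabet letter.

  step 2 ⇒ step 3: BCBCBDAACB ⇒ A·BD·A·BD·A·CB·BC·BC·BD·A
    A ↦ BC
    B ↦ A
    C ↦ BD
    D ↦ CB

A->BC, B->A, C->BD, D->CB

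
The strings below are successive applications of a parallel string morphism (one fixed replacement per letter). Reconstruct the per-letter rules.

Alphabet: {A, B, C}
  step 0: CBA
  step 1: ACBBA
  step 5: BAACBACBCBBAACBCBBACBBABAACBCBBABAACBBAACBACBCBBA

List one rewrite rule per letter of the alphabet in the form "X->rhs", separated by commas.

  step 0 ⇒ step 1: CBA ⇒ A·CB·BA
    A ↦ BA
    B ↦ CB
    C ↦ A

A->BA, B->CB, C->A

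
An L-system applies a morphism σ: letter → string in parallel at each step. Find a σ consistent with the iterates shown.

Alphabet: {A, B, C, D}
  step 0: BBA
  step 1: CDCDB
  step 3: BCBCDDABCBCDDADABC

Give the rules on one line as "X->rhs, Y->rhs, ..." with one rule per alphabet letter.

A->B, B->CD, C->DA, D->BC

  step 0 ⇒ step 1: BBA ⇒ CD·CD·B
    A ↦ B
    B ↦ CD
    C ↦ DA  (constrained at step 1)
    D ↦ BC  (constrained at step 1)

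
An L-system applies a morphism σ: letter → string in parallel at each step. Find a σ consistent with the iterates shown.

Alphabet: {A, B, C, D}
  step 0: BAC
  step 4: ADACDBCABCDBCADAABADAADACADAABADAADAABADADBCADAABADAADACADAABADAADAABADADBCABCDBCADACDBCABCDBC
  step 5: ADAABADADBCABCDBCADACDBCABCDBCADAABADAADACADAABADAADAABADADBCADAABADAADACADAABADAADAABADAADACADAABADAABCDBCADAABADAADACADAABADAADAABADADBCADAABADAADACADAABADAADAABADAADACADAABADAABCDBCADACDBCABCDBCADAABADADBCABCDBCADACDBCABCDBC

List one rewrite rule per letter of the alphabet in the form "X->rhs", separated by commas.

  step 4 ⇒ step 5: ADACDBCABCDBCADAABADAADACADAABADAADAABADADBCADAABADAADACADAABADAADAABADADBCABCDBCADACDBCABCDBC ⇒ ADA·AB·ADA·DBC·AB·C·DBC·ADA·C·DBC·AB·C·DBC·ADA·AB·ADA·ADA·C·ADA·AB·ADA·ADA·AB·ADA·DBC·ADA·AB·ADA·ADA·C·ADA·AB·ADA·ADA·AB·ADA·ADA·C·ADA·AB·ADA·AB·C·DBC·ADA·AB·ADA·ADA·C·ADA·AB·ADA·ADA·AB·ADA·DBC·ADA·AB·ADA·ADA·C·ADA·AB·ADA·ADA·AB·ADA·ADA·C·ADA·AB·ADA·AB·C·DBC·ADA·C·DBC·AB·C·DBC·ADA·AB·ADA·DBC·AB·C·DBC·ADA·C·DBC·AB·C·DBC
    A ↦ ADA
    B ↦ C
    C ↦ DBC
    D ↦ AB

A->ADA, B->C, C->DBC, D->AB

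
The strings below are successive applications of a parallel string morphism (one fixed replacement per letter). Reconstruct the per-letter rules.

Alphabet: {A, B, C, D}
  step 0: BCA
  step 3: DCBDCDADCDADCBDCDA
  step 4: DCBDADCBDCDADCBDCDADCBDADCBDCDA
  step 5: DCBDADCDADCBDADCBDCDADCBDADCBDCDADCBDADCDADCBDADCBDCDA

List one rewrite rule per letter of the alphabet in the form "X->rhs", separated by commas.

A->DA, B->DA, C->B, D->DC

  step 4 ⇒ step 5: DCBDADCBDCDADCBDCDADCBDADCBDCDA ⇒ DC·B·DA·DC·DA·DC·B·DA·DC·B·DC·DA·DC·B·DA·DC·B·DC·DA·DC·B·DA·DC·DA·DC·B·DA·DC·B·DC·DA
    A ↦ DA
    B ↦ DA
    C ↦ B
    D ↦ DC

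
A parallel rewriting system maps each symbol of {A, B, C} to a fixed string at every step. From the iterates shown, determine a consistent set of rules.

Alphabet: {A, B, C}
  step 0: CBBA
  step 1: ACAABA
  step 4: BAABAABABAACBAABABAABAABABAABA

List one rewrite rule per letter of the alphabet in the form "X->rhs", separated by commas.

A->BA, B->A, C->AC

  step 0 ⇒ step 1: CBBA ⇒ AC·A·A·BA
    A ↦ BA
    B ↦ A
    C ↦ AC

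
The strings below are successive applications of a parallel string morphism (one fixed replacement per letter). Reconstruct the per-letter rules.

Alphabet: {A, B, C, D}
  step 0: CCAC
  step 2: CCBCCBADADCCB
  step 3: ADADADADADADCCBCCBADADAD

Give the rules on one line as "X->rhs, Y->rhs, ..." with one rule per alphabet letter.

A->CC, B->AD, C->AD, D->B

  step 2 ⇒ step 3: CCBCCBADADCCB ⇒ AD·AD·AD·AD·AD·AD·CC·B·CC·B·AD·AD·AD
    A ↦ CC
    B ↦ AD
    C ↦ AD
    D ↦ B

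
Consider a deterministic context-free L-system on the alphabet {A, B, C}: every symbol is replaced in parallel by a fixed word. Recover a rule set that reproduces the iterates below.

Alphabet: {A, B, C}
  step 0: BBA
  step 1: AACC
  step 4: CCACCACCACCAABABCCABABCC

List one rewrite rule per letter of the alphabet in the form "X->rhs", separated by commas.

  step 0 ⇒ step 1: BBA ⇒ A·A·CC
    A ↦ CC
    B ↦ A
    C ↦ AB  (constrained at step 1)

A->CC, B->A, C->AB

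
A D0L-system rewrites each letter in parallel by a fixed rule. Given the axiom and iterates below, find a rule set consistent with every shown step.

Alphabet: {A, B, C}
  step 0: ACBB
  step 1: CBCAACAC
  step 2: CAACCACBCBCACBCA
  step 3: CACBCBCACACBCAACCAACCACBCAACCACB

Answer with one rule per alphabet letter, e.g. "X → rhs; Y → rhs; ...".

A->CB, B->AC, C->CA

  step 2 ⇒ step 3: CAACCACBCBCACBCA ⇒ CA·CB·CB·CA·CA·CB·CA·AC·CA·AC·CA·CB·CA·AC·CA·CB
    A ↦ CB
    B ↦ AC
    C ↦ CA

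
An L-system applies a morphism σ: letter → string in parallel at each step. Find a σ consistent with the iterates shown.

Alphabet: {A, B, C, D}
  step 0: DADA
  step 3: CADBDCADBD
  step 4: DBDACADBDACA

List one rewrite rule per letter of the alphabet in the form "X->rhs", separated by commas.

A->BD, B->C, C->D, D->A

  step 3 ⇒ step 4: CADBDCADBD ⇒ D·BD·A·C·A·D·BD·A·C·A
    A ↦ BD
    B ↦ C
    C ↦ D
    D ↦ A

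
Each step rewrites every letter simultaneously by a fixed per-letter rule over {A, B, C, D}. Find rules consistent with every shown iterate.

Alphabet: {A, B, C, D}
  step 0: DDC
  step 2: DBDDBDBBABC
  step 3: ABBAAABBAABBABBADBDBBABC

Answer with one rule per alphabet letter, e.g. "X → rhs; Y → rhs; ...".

A->DBD, B->BBA, C->BC, D->A

  step 2 ⇒ step 3: DBDDBDBBABC ⇒ A·BBA·A·A·BBA·A·BBA·BBA·DBD·BBA·BC
    A ↦ DBD
    B ↦ BBA
    C ↦ BC
    D ↦ A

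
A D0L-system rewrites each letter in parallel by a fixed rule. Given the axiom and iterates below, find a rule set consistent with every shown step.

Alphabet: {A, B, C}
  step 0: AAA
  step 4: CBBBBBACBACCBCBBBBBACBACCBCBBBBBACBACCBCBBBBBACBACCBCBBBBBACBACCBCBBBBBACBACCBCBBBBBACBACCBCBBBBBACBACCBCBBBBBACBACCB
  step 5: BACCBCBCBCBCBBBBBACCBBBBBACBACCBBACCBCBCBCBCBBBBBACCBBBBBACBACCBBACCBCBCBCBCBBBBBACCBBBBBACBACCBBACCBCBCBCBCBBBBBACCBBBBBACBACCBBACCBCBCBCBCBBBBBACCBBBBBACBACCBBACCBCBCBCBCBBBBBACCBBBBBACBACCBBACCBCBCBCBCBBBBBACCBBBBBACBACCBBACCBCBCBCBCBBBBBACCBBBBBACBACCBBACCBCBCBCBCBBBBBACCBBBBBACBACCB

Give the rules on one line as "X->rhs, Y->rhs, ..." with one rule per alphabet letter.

  step 4 ⇒ step 5: CBBBBBACBACCBCBBBBBACBACCBCBBBBBACBACCBCBBBBBACBACCBCBBBBBACBACCBCBBBBBACBACCBCBBBBBACBACCBCBBBBBACBACCBCBBBBBACBACCB ⇒ BAC·CB·CB·CB·CB·CB·BBB·BAC·CB·BBB·BAC·BAC·CB·BAC·CB·CB·CB·CB·CB·BBB·BAC·CB·BBB·BAC·BAC·CB·BAC·CB·CB·CB·CB·CB·BBB·BAC·CB·BBB·BAC·BAC·CB·BAC·CB·CB·CB·CB·CB·BBB·BAC·CB·BBB·BAC·BAC·CB·BAC·CB·CB·CB·CB·CB·BBB·BAC·CB·BBB·BAC·BAC·CB·BAC·CB·CB·CB·CB·CB·BBB·BAC·CB·BBB·BAC·BAC·CB·BAC·CB·CB·CB·CB·CB·BBB·BAC·CB·BBB·BAC·BAC·CB·BAC·CB·CB·CB·CB·CB·BBB·BAC·CB·BBB·BAC·BAC·CB·BAC·CB·CB·CB·CB·CB·BBB·BAC·CB·BBB·BAC·BAC·CB
    A ↦ BBB
    B ↦ CB
    C ↦ BAC

A->BBB, B->CB, C->BAC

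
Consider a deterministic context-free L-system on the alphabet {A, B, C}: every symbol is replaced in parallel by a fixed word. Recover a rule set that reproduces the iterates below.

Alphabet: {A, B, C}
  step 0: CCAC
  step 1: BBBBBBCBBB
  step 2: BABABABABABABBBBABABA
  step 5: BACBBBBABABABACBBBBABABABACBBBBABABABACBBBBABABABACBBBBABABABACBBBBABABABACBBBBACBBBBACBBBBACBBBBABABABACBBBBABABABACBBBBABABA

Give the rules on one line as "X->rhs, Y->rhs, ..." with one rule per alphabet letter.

A->C, B->BA, C->BBB

  step 1 ⇒ step 2: BBBBBBCBBB ⇒ BA·BA·BA·BA·BA·BA·BBB·BA·BA·BA
    B ↦ BA
    C ↦ BBB
  step 0 ⇒ step 1: CCAC ⇒ BBB·BBB·C·BBB
    A ↦ C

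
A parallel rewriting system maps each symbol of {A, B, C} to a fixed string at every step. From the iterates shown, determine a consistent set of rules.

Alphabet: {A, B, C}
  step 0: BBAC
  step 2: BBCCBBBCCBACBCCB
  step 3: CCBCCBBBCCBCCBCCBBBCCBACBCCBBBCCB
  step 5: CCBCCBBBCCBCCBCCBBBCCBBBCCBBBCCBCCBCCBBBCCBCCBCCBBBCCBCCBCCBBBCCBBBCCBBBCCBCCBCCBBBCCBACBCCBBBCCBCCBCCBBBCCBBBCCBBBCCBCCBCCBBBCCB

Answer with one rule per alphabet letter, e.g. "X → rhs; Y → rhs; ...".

A->AC, B->CCB, C->B

  step 2 ⇒ step 3: BBCCBBBCCBACBCCB ⇒ CCB·CCB·B·B·CCB·CCB·CCB·B·B·CCB·AC·B·CCB·B·B·CCB
    A ↦ AC
    B ↦ CCB
    C ↦ B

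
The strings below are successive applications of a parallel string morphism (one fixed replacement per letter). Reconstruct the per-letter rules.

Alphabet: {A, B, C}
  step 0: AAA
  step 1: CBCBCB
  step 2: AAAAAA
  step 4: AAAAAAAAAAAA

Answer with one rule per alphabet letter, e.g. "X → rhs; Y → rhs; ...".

  step 1 ⇒ step 2: CBCBCB ⇒ A·A·A·A·A·A
    B ↦ A
    C ↦ A
  step 0 ⇒ step 1: AAA ⇒ CB·CB·CB
    A ↦ CB

A->CB, B->A, C->A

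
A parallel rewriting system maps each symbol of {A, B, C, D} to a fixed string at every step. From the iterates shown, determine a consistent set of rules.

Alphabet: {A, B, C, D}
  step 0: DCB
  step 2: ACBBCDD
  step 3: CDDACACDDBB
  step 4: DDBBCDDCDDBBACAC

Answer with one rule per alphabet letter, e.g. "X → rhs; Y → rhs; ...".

A->C, B->AC, C->DD, D->B

  step 3 ⇒ step 4: CDDACACDDBB ⇒ DD·B·B·C·DD·C·DD·B·B·AC·AC
    A ↦ C
    B ↦ AC
    C ↦ DD
    D ↦ B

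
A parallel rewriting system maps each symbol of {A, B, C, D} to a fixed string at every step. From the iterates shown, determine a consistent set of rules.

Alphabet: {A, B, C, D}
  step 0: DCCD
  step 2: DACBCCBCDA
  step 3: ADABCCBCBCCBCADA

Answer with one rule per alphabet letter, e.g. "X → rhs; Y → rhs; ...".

A->DA, B->C, C->BC, D->A

  step 2 ⇒ step 3: DACBCCBCDA ⇒ A·DA·BC·C·BC·BC·C·BC·A·DA
    A ↦ DA
    B ↦ C
    C ↦ BC
    D ↦ A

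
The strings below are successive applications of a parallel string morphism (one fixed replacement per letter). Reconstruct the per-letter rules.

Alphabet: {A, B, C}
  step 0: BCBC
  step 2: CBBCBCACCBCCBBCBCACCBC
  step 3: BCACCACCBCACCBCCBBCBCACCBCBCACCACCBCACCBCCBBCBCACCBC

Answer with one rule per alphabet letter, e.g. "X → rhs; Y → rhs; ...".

  step 2 ⇒ step 3: CBBCBCACCBCCBBCBCACCBC ⇒ BC·ACC·ACC·BC·ACC·BC·CB·BC·BC·ACC·BC·BC·ACC·ACC·BC·ACC·BC·CB·BC·BC·ACC·BC
    A ↦ CB
    B ↦ ACC
    C ↦ BC

A->CB, B->ACC, C->BC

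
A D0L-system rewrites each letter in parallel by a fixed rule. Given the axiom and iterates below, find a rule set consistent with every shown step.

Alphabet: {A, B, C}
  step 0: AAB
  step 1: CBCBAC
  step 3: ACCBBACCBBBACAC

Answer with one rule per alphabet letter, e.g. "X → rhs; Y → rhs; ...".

  step 0 ⇒ step 1: AAB ⇒ CB·CB·AC
    A ↦ CB
    B ↦ AC
    C ↦ B  (constrained at step 1)

A->CB, B->AC, C->B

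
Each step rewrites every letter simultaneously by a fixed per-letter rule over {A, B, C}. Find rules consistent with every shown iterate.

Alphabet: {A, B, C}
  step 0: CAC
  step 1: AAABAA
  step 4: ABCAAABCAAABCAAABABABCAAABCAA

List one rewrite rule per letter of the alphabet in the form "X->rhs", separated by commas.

A->AB, B->C, C->AA

  step 0 ⇒ step 1: CAC ⇒ AA·AB·AA
    A ↦ AB
    C ↦ AA
    B ↦ C  (constrained at step 1)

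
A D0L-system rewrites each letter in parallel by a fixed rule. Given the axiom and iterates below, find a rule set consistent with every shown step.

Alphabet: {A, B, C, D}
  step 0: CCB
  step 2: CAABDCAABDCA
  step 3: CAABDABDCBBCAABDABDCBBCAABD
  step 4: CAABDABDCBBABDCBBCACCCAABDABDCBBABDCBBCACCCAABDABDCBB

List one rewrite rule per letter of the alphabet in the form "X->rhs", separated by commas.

A->ABD, B->C, C->CA, D->BB

  step 3 ⇒ step 4: CAABDABDCBBCAABDABDCBBCAABD ⇒ CA·ABD·ABD·C·BB·ABD·C·BB·CA·C·C·CA·ABD·ABD·C·BB·ABD·C·BB·CA·C·C·CA·ABD·ABD·C·BB
    A ↦ ABD
    B ↦ C
    C ↦ CA
    D ↦ BB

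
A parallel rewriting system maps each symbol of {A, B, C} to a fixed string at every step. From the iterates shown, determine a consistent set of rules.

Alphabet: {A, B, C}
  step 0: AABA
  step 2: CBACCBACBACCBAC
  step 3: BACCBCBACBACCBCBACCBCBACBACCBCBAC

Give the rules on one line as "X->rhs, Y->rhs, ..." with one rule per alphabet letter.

A->BC, B->C, C->BAC

  step 2 ⇒ step 3: CBACCBACBACCBAC ⇒ BAC·C·BC·BAC·BAC·C·BC·BAC·C·BC·BAC·BAC·C·BC·BAC
    A ↦ BC
    B ↦ C
    C ↦ BAC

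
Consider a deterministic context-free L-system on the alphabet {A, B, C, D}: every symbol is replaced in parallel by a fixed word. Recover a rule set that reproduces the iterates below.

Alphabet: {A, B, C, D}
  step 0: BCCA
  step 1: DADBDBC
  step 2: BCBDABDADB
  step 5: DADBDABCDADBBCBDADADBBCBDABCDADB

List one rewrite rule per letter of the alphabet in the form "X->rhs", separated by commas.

  step 1 ⇒ step 2: DADBDBC ⇒ B·C·B·DA·B·DA·DB
    A ↦ C
    B ↦ DA
    C ↦ DB
    D ↦ B

A->C, B->DA, C->DB, D->B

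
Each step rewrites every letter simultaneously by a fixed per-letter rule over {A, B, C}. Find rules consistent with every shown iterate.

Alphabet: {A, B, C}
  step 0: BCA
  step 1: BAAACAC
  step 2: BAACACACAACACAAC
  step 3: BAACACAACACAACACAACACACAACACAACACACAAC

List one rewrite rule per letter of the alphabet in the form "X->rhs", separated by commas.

A->AC, B->BA, C->AAC

  step 2 ⇒ step 3: BAACACACAACACAAC ⇒ BA·AC·AC·AAC·AC·AAC·AC·AAC·AC·AC·AAC·AC·AAC·AC·AC·AAC
    A ↦ AC
    B ↦ BA
    C ↦ AAC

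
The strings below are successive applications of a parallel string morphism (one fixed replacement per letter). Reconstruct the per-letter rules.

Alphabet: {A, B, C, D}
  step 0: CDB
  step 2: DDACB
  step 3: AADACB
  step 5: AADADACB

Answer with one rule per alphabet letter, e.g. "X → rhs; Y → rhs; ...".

  step 2 ⇒ step 3: DDACB ⇒ A·A·D·A·CB
    A ↦ D
    B ↦ CB
    C ↦ A
    D ↦ A

A->D, B->CB, C->A, D->A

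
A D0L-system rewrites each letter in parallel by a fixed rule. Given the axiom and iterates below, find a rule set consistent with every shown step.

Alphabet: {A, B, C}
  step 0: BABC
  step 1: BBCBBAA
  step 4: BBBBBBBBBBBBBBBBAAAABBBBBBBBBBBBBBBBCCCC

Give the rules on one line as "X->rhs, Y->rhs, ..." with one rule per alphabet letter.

A->C, B->BB, C->AA

  step 0 ⇒ step 1: BABC ⇒ BB·C·BB·AA
    A ↦ C
    B ↦ BB
    C ↦ AA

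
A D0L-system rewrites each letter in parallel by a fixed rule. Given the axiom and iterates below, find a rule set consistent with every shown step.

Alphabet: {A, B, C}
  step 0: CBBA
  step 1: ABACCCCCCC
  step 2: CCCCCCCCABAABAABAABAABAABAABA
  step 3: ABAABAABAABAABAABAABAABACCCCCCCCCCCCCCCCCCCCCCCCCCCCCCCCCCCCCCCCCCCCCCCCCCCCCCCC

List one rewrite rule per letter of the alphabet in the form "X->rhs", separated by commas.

A->CCC, B->CC, C->ABA

  step 2 ⇒ step 3: CCCCCCCCABAABAABAABAABAABAABA ⇒ ABA·ABA·ABA·ABA·ABA·ABA·ABA·ABA·CCC·CC·CCC·CCC·CC·CCC·CCC·CC·CCC·CCC·CC·CCC·CCC·CC·CCC·CCC·CC·CCC·CCC·CC·CCC
    A ↦ CCC
    B ↦ CC
    C ↦ ABA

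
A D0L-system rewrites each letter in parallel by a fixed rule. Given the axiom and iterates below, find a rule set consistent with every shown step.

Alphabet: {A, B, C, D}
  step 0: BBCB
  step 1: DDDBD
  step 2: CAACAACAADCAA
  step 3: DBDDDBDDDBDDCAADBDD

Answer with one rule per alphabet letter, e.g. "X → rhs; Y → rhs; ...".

  step 2 ⇒ step 3: CAACAACAADCAA ⇒ DB·D·D·DB·D·D·DB·D·D·CAA·DB·D·D
    A ↦ D
    C ↦ DB
    D ↦ CAA
  step 0 ⇒ step 1: BBCB ⇒ D·D·DB·D
    B ↦ D

A->D, B->D, C->DB, D->CAA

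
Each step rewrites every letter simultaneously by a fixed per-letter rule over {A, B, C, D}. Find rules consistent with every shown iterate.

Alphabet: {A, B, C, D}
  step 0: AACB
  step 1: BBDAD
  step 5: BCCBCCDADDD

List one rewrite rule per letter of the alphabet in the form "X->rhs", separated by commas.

  step 0 ⇒ step 1: AACB ⇒ B·B·D·AD
    A ↦ B
    B ↦ AD
    C ↦ D
    D ↦ C  (constrained at step 1)

A->B, B->AD, C->D, D->C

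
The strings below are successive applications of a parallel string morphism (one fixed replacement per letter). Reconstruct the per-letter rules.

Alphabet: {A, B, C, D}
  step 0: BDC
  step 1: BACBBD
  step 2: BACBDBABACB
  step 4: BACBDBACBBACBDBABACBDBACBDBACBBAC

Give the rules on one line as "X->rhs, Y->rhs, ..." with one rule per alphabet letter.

  step 1 ⇒ step 2: BACBBD ⇒ BA·C·BD·BA·BA·CB
    A ↦ C
    B ↦ BA
    C ↦ BD
    D ↦ CB

A->C, B->BA, C->BD, D->CB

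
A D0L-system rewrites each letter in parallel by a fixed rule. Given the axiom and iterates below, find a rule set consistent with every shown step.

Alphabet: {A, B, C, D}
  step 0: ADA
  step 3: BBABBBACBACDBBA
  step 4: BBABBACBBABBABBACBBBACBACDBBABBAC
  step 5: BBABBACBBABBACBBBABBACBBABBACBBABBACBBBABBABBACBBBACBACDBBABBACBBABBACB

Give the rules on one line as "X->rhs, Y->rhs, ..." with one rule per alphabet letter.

A->C, B->BBA, C->B, D->ACD

  step 4 ⇒ step 5: BBABBACBBABBABBACBBBACBACDBBABBAC ⇒ BBA·BBA·C·BBA·BBA·C·B·BBA·BBA·C·BBA·BBA·C·BBA·BBA·C·B·BBA·BBA·BBA·C·B·BBA·C·B·ACD·BBA·BBA·C·BBA·BBA·C·B
    A ↦ C
    B ↦ BBA
    C ↦ B
    D ↦ ACD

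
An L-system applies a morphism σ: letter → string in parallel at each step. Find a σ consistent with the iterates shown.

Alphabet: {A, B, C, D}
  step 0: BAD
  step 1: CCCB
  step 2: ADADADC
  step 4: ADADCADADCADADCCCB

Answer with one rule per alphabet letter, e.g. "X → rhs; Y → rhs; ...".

A->CC, B->C, C->AD, D->B

  step 1 ⇒ step 2: CCCB ⇒ AD·AD·AD·C
    B ↦ C
    C ↦ AD
  step 0 ⇒ step 1: BAD ⇒ C·CC·B
    A ↦ CC
  step 0 ⇒ step 1: BAD ⇒ C·CC·B
    D ↦ B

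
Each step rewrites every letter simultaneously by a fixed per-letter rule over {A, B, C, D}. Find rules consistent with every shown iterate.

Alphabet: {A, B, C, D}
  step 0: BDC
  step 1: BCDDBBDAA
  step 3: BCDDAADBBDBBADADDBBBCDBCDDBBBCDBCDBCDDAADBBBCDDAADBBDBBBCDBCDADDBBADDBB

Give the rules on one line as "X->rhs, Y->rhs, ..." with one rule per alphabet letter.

A->AD, B->BCD, C->DAA, D->DBB

  step 0 ⇒ step 1: BDC ⇒ BCD·DBB·DAA
    B ↦ BCD
    C ↦ DAA
    D ↦ DBB
    A ↦ AD  (constrained at step 1)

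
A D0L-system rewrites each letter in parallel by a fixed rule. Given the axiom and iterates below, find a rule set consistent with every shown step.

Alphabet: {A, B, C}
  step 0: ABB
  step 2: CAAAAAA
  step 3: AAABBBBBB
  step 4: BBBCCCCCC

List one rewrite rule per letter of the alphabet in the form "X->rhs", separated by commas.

A->B, B->C, C->AAA

  step 3 ⇒ step 4: AAABBBBBB ⇒ B·B·B·C·C·C·C·C·C
    A ↦ B
    B ↦ C
  step 2 ⇒ step 3: CAAAAAA ⇒ AAA·B·B·B·B·B·B
    C ↦ AAA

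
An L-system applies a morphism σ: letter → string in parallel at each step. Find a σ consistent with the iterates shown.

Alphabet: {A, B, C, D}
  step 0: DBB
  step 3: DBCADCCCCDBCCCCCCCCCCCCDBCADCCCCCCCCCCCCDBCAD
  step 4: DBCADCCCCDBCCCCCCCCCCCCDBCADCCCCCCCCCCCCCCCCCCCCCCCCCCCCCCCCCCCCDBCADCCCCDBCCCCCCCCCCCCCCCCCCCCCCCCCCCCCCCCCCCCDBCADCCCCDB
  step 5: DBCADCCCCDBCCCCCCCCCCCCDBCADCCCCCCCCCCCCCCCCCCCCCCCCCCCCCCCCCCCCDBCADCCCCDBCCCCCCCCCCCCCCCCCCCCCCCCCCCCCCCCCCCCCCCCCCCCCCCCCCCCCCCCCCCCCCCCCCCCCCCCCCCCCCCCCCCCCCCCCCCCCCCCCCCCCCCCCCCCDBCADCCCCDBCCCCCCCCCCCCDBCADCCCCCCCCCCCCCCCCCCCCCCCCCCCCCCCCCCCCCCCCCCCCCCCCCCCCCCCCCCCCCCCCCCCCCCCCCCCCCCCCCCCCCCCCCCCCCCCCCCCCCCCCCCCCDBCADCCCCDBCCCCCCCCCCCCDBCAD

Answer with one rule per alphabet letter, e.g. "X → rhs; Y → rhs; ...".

  step 4 ⇒ step 5: DBCADCCCCDBCCCCCCCCCCCCDBCADCCCCCCCCCCCCCCCCCCCCCCCCCCCCCCCCCCCCDBCADCCCCDBCCCCCCCCCCCCCCCCCCCCCCCCCCCCCCCCCCCCDBCADCCCCDB ⇒ DB·CAD·CCC·C·DB·CCC·CCC·CCC·CCC·DB·CAD·CCC·CCC·CCC·CCC·CCC·CCC·CCC·CCC·CCC·CCC·CCC·CCC·DB·CAD·CCC·C·DB·CCC·CCC·CCC·CCC·CCC·CCC·CCC·CCC·CCC·CCC·CCC·CCC·CCC·CCC·CCC·CCC·CCC·CCC·CCC·CCC·CCC·CCC·CCC·CCC·CCC·CCC·CCC·CCC·CCC·CCC·CCC·CCC·CCC·CCC·CCC·CCC·DB·CAD·CCC·C·DB·CCC·CCC·CCC·CCC·DB·CAD·CCC·CCC·CCC·CCC·CCC·CCC·CCC·CCC·CCC·CCC·CCC·CCC·CCC·CCC·CCC·CCC·CCC·CCC·CCC·CCC·CCC·CCC·CCC·CCC·CCC·CCC·CCC·CCC·CCC·CCC·CCC·CCC·CCC·CCC·CCC·CCC·DB·CAD·CCC·C·DB·CCC·CCC·CCC·CCC·DB·CAD
    A ↦ C
    B ↦ CAD
    C ↦ CCC
    D ↦ DB

A->C, B->CAD, C->CCC, D->DB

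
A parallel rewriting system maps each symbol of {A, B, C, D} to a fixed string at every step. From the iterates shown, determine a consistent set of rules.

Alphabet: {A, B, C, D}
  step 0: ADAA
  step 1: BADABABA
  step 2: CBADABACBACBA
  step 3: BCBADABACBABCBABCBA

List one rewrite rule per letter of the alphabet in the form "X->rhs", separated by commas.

  step 2 ⇒ step 3: CBADABACBACBA ⇒ B·C·BA·DA·BA·C·BA·B·C·BA·B·C·BA
    A ↦ BA
    B ↦ C
    C ↦ B
    D ↦ DA

A->BA, B->C, C->B, D->DA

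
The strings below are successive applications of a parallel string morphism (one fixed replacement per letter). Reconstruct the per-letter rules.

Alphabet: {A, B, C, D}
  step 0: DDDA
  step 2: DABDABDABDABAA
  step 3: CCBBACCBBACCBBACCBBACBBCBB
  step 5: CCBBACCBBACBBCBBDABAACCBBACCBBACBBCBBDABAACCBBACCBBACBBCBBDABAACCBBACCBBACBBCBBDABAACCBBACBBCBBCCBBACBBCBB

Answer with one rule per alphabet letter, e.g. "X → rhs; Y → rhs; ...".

  step 2 ⇒ step 3: DABDABDABDABAA ⇒ C·CBB·A·C·CBB·A·C·CBB·A·C·CBB·A·CBB·CBB
    A ↦ CBB
    B ↦ A
    D ↦ C
    C ↦ DAB  (constrained at step 3)

A->CBB, B->A, C->DAB, D->C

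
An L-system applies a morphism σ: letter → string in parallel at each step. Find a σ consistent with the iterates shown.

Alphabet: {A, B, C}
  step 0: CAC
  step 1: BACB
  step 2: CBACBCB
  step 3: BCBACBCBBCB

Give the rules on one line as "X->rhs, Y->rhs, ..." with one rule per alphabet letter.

  step 2 ⇒ step 3: CBACBCB ⇒ B·CB·AC·B·CB·B·CB
    A ↦ AC
    B ↦ CB
    C ↦ B

A->AC, B->CB, C->B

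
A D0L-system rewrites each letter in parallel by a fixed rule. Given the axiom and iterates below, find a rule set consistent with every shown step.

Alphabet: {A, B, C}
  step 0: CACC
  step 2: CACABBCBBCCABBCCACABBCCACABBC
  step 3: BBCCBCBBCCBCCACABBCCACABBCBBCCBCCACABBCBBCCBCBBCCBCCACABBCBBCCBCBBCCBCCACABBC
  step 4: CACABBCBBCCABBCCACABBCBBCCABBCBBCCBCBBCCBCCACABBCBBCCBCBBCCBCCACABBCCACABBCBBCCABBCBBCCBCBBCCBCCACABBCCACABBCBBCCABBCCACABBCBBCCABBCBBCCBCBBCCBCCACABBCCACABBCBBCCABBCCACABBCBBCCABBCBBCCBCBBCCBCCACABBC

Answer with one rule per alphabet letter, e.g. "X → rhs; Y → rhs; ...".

  step 3 ⇒ step 4: BBCCBCBBCCBCCACABBCCACABBCBBCCBCCACABBCBBCCBCBBCCBCCACABBCBBCCBCBBCCBCCACABBC ⇒ CA·CA·BBC·BBC·CA·BBC·CA·CA·BBC·BBC·CA·BBC·BBC·CBC·BBC·CBC·CA·CA·BBC·BBC·CBC·BBC·CBC·CA·CA·BBC·CA·CA·BBC·BBC·CA·BBC·BBC·CBC·BBC·CBC·CA·CA·BBC·CA·CA·BBC·BBC·CA·BBC·CA·CA·BBC·BBC·CA·BBC·BBC·CBC·BBC·CBC·CA·CA·BBC·CA·CA·BBC·BBC·CA·BBC·CA·CA·BBC·BBC·CA·BBC·BBC·CBC·BBC·CBC·CA·CA·BBC
    A ↦ CBC
    B ↦ CA
    C ↦ BBC

A->CBC, B->CA, C->BBC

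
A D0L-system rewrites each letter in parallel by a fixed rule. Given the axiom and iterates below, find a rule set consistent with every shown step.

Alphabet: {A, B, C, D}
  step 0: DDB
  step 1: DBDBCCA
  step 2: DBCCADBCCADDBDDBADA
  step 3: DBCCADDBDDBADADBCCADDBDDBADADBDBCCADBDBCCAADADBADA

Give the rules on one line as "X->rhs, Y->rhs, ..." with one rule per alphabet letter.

  step 2 ⇒ step 3: DBCCADBCCADDBDDBADA ⇒ DB·CCA·DDB·DDB·ADA·DB·CCA·DDB·DDB·ADA·DB·DB·CCA·DB·DB·CCA·ADA·DB·ADA
    A ↦ ADA
    B ↦ CCA
    C ↦ DDB
    D ↦ DB

A->ADA, B->CCA, C->DDB, D->DB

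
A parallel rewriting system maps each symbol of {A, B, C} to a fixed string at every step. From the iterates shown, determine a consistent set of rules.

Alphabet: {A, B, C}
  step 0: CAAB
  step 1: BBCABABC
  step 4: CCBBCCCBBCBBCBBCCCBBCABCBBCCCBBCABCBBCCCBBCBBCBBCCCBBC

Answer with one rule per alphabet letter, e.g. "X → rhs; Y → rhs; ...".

  step 0 ⇒ step 1: CAAB ⇒ BBC·AB·AB·C
    A ↦ AB
    B ↦ C
    C ↦ BBC

A->AB, B->C, C->BBC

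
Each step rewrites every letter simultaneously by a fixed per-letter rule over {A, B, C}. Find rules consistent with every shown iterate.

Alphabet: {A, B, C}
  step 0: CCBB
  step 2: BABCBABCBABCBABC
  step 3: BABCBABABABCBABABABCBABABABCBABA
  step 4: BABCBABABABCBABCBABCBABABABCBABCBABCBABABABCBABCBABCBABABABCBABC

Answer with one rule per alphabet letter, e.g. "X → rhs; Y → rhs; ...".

A->BC, B->BA, C->BA

  step 3 ⇒ step 4: BABCBABABABCBABABABCBABABABCBABA ⇒ BA·BC·BA·BA·BA·BC·BA·BC·BA·BC·BA·BA·BA·BC·BA·BC·BA·BC·BA·BA·BA·BC·BA·BC·BA·BC·BA·BA·BA·BC·BA·BC
    A ↦ BC
    B ↦ BA
    C ↦ BA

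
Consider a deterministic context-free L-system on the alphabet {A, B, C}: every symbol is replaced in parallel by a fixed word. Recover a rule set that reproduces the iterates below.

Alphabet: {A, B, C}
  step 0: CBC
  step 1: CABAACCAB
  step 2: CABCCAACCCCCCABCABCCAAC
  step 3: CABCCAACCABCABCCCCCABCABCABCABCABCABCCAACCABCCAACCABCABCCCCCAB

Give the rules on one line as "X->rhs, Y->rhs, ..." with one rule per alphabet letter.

A->CC, B->AAC, C->CAB

  step 2 ⇒ step 3: CABCCAACCCCCCABCABCCAAC ⇒ CAB·CC·AAC·CAB·CAB·CC·CC·CAB·CAB·CAB·CAB·CAB·CAB·CC·AAC·CAB·CC·AAC·CAB·CAB·CC·CC·CAB
    A ↦ CC
    B ↦ AAC
    C ↦ CAB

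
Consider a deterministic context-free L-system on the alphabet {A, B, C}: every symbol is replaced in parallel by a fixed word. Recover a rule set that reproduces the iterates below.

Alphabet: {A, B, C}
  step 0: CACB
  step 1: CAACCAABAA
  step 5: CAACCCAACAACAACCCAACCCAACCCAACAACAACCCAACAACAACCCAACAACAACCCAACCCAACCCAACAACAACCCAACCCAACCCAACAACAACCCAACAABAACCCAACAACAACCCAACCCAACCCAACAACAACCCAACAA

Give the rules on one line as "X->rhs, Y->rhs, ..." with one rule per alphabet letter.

  step 0 ⇒ step 1: CACB ⇒ CAA·C·CAA·BAA
    A ↦ C
    B ↦ BAA
    C ↦ CAA

A->C, B->BAA, C->CAA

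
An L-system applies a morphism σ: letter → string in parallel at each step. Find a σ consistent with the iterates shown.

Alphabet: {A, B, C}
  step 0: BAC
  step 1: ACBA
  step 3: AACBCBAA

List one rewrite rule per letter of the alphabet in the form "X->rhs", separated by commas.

A->CB, B->A, C->A

  step 0 ⇒ step 1: BAC ⇒ A·CB·A
    A ↦ CB
    B ↦ A
    C ↦ A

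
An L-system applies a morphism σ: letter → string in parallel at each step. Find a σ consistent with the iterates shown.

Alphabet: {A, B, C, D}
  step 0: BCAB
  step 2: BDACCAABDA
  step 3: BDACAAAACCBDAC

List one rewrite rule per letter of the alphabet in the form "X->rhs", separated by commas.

A->C, B->BD, C->AA, D->A

  step 2 ⇒ step 3: BDACCAABDA ⇒ BD·A·C·AA·AA·C·C·BD·A·C
    A ↦ C
    B ↦ BD
    C ↦ AA
    D ↦ A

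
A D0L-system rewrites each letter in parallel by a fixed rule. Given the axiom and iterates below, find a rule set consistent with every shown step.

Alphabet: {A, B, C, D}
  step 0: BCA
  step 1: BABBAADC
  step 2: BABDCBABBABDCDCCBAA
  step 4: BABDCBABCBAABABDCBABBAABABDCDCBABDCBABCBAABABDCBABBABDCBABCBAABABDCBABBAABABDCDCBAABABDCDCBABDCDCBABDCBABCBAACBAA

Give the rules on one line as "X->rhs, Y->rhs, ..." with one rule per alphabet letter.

A->DC, B->BAB, C->BAA, D->C

  step 1 ⇒ step 2: BABBAADC ⇒ BAB·DC·BAB·BAB·DC·DC·C·BAA
    A ↦ DC
    B ↦ BAB
    C ↦ BAA
    D ↦ C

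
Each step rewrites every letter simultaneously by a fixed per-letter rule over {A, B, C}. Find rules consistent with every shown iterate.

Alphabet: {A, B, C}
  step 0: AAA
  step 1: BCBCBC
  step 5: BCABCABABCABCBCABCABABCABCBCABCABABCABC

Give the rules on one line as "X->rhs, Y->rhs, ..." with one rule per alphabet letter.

  step 0 ⇒ step 1: AAA ⇒ BC·BC·BC
    A ↦ BC
    B ↦ A  (constrained at step 1)
    C ↦ BA  (constrained at step 1)

A->BC, B->A, C->BA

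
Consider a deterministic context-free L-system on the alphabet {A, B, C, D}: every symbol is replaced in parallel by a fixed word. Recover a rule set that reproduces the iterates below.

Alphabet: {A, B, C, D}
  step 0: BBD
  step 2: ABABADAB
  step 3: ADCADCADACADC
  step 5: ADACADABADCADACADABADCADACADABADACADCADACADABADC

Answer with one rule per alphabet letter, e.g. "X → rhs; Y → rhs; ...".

  step 2 ⇒ step 3: ABABADAB ⇒ AD·C·AD·C·AD·AC·AD·C
    A ↦ AD
    B ↦ C
    D ↦ AC
    C ↦ AB  (constrained at step 3)

A->AD, B->C, C->AB, D->AC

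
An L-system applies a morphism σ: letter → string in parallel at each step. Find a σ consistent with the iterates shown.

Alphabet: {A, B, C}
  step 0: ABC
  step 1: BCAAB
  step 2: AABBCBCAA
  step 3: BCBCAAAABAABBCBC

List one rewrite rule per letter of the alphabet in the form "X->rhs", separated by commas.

  step 2 ⇒ step 3: AABBCBCAA ⇒ BC·BC·AA·AA·B·AA·B·BC·BC
    A ↦ BC
    B ↦ AA
    C ↦ B

A->BC, B->AA, C->B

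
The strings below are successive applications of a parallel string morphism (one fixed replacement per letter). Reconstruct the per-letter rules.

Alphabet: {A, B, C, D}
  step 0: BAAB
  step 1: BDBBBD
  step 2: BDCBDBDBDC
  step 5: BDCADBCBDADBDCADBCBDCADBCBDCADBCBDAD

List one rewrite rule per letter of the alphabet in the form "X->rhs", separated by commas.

A->B, B->BD, C->AD, D->C

  step 1 ⇒ step 2: BDBBBD ⇒ BD·C·BD·BD·BD·C
    B ↦ BD
    D ↦ C
  step 0 ⇒ step 1: BAAB ⇒ BD·B·B·BD
    A ↦ B
    C ↦ AD  (constrained at step 2)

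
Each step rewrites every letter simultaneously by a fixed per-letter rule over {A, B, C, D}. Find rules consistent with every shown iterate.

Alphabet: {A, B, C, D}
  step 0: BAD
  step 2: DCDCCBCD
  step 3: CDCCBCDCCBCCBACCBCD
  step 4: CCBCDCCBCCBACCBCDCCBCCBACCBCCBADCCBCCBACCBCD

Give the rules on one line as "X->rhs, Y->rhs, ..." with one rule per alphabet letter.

  step 3 ⇒ step 4: CDCCBCDCCBCCBACCBCD ⇒ CCB·CD·CCB·CCB·A·CCB·CD·CCB·CCB·A·CCB·CCB·A·D·CCB·CCB·A·CCB·CD
    A ↦ D
    B ↦ A
    C ↦ CCB
    D ↦ CD

A->D, B->A, C->CCB, D->CD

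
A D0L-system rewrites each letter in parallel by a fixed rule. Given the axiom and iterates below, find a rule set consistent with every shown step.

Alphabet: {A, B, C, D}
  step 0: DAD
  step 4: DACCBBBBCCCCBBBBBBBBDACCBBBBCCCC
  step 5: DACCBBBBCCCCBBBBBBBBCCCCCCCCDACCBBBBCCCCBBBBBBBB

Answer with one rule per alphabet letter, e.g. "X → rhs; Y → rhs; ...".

A->CC, B->C, C->BB, D->DA

  step 4 ⇒ step 5: DACCBBBBCCCCBBBBBBBBDACCBBBBCCCC ⇒ DA·CC·BB·BB·C·C·C·C·BB·BB·BB·BB·C·C·C·C·C·C·C·C·DA·CC·BB·BB·C·C·C·C·BB·BB·BB·BB
    A ↦ CC
    B ↦ C
    C ↦ BB
    D ↦ DA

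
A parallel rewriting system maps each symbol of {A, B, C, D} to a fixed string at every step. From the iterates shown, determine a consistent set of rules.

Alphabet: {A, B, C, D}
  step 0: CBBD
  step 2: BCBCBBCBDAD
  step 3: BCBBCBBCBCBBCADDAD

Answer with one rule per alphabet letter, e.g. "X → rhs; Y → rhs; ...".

A->D, B->BC, C->B, D->AD

  step 2 ⇒ step 3: BCBCBBCBDAD ⇒ BC·B·BC·B·BC·BC·B·BC·AD·D·AD
    A ↦ D
    B ↦ BC
    C ↦ B
    D ↦ AD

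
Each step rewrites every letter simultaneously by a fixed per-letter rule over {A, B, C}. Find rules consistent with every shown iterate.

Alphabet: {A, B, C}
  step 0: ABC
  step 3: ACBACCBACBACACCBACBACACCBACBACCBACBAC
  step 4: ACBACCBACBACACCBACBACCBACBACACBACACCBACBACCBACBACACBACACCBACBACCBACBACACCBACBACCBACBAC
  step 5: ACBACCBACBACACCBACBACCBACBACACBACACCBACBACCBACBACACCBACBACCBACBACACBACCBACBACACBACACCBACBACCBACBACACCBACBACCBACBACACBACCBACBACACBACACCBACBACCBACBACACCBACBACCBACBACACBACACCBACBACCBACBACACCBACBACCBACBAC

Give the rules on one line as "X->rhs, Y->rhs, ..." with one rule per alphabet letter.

A->ACB, B->CB, C->AC

  step 4 ⇒ step 5: ACBACCBACBACACCBACBACCBACBACACBACACCBACBACCBACBACACBACACCBACBACCBACBACACCBACBACCBACBAC ⇒ ACB·AC·CB·ACB·AC·AC·CB·ACB·AC·CB·ACB·AC·ACB·AC·AC·CB·ACB·AC·CB·ACB·AC·AC·CB·ACB·AC·CB·ACB·AC·ACB·AC·CB·ACB·AC·ACB·AC·AC·CB·ACB·AC·CB·ACB·AC·AC·CB·ACB·AC·CB·ACB·AC·ACB·AC·CB·ACB·AC·ACB·AC·AC·CB·ACB·AC·CB·ACB·AC·AC·CB·ACB·AC·CB·ACB·AC·ACB·AC·AC·CB·ACB·AC·CB·ACB·AC·AC·CB·ACB·AC·CB·ACB·AC
    A ↦ ACB
    B ↦ CB
    C ↦ AC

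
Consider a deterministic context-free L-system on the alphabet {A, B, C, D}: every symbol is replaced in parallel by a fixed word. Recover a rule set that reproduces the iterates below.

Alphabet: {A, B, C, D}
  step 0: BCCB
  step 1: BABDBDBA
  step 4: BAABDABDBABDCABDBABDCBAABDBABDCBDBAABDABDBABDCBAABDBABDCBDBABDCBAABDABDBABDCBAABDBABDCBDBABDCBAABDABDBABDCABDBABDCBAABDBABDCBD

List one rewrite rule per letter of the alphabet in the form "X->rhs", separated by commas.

A->ABD, B->BA, C->BD, D->BDC

  step 0 ⇒ step 1: BCCB ⇒ BA·BD·BD·BA
    B ↦ BA
    C ↦ BD
    A ↦ ABD  (constrained at step 1)
    D ↦ BDC  (constrained at step 1)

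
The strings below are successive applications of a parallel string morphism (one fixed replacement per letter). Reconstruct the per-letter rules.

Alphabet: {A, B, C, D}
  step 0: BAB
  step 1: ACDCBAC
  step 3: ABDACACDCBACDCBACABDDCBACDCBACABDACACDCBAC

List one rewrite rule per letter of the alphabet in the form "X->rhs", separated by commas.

A->DCB, B->AC, C->AC, D->ABD

  step 0 ⇒ step 1: BAB ⇒ AC·DCB·AC
    A ↦ DCB
    B ↦ AC
    C ↦ AC  (constrained at step 1)
    D ↦ ABD  (constrained at step 1)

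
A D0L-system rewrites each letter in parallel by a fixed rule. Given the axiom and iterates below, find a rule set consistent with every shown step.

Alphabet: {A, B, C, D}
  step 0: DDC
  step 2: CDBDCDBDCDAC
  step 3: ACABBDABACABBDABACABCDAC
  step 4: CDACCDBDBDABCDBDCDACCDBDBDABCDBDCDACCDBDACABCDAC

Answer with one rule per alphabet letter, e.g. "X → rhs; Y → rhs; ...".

A->CD, B->BD, C->AC, D->AB

  step 3 ⇒ step 4: ACABBDABACABBDABACABCDAC ⇒ CD·AC·CD·BD·BD·AB·CD·BD·CD·AC·CD·BD·BD·AB·CD·BD·CD·AC·CD·BD·AC·AB·CD·AC
    A ↦ CD
    B ↦ BD
    C ↦ AC
    D ↦ AB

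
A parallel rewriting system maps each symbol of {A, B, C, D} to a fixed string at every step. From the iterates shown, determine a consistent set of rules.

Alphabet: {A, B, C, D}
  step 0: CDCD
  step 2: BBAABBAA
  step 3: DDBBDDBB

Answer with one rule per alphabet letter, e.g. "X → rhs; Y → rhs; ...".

  step 2 ⇒ step 3: BBAABBAA ⇒ D·D·B·B·D·D·B·B
    A ↦ B
    B ↦ D
    C ↦ AA  (constrained at step 0)
    D ↦ C  (constrained at step 0)

A->B, B->D, C->AA, D->C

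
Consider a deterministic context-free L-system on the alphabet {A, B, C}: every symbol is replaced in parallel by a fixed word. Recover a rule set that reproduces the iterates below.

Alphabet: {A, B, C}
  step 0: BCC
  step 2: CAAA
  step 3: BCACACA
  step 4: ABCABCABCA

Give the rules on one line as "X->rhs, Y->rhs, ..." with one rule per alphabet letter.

  step 3 ⇒ step 4: BCACACA ⇒ A·B·CA·B·CA·B·CA
    A ↦ CA
    B ↦ A
    C ↦ B

A->CA, B->A, C->B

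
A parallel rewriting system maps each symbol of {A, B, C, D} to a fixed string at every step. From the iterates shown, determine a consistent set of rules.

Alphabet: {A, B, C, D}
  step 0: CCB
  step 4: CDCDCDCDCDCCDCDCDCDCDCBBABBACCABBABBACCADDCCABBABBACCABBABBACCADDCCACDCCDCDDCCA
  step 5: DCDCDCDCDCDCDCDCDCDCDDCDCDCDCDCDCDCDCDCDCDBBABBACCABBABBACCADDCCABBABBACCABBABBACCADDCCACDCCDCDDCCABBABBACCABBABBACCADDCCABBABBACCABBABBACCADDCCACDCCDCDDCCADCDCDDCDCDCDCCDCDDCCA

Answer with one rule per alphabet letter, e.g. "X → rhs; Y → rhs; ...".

A->CCA, B->BBA, C->D, D->CDC

  step 4 ⇒ step 5: CDCDCDCDCDCCDCDCDCDCDCBBABBACCABBABBACCADDCCABBABBACCABBABBACCADDCCACDCCDCDDCCA ⇒ D·CDC·D·CDC·D·CDC·D·CDC·D·CDC·D·D·CDC·D·CDC·D·CDC·D·CDC·D·CDC·D·BBA·BBA·CCA·BBA·BBA·CCA·D·D·CCA·BBA·BBA·CCA·BBA·BBA·CCA·D·D·CCA·CDC·CDC·D·D·CCA·BBA·BBA·CCA·BBA·BBA·CCA·D·D·CCA·BBA·BBA·CCA·BBA·BBA·CCA·D·D·CCA·CDC·CDC·D·D·CCA·D·CDC·D·D·CDC·D·CDC·CDC·D·D·CCA
    A ↦ CCA
    B ↦ BBA
    C ↦ D
    D ↦ CDC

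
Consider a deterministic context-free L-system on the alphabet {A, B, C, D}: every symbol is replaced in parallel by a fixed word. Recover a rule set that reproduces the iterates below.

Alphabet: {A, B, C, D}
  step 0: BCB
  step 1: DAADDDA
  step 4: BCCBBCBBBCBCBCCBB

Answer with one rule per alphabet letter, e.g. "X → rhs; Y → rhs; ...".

A->C, B->DA, C->ADD, D->B

  step 0 ⇒ step 1: BCB ⇒ DA·ADD·DA
    B ↦ DA
    C ↦ ADD
    A ↦ C  (constrained at step 1)
    D ↦ B  (constrained at step 1)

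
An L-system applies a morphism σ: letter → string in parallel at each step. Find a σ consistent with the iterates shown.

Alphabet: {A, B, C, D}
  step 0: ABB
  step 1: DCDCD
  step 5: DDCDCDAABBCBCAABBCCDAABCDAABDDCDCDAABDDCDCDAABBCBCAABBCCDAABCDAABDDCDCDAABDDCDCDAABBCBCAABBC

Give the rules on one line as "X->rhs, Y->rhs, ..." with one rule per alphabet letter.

A->D, B->CD, C->AAB, D->BC

  step 0 ⇒ step 1: ABB ⇒ D·CD·CD
    A ↦ D
    B ↦ CD
    C ↦ AAB  (constrained at step 1)
    D ↦ BC  (constrained at step 1)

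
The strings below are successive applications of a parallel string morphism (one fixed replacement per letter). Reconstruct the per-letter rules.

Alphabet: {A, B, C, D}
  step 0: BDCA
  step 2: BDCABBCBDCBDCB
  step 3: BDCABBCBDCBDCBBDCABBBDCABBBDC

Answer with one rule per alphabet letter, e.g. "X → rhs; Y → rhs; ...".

A->C, B->BDC, C->B, D->AB

  step 2 ⇒ step 3: BDCABBCBDCBDCB ⇒ BDC·AB·B·C·BDC·BDC·B·BDC·AB·B·BDC·AB·B·BDC
    A ↦ C
    B ↦ BDC
    C ↦ B
    D ↦ AB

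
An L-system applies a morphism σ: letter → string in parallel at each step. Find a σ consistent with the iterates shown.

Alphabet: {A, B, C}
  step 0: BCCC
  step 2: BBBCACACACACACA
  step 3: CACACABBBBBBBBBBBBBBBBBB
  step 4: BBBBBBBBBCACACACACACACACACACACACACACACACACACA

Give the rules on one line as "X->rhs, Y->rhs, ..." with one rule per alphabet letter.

  step 3 ⇒ step 4: CACACABBBBBBBBBBBBBBBBBB ⇒ BB·B·BB·B·BB·B·CA·CA·CA·CA·CA·CA·CA·CA·CA·CA·CA·CA·CA·CA·CA·CA·CA·CA
    A ↦ B
    B ↦ CA
    C ↦ BB

A->B, B->CA, C->BB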